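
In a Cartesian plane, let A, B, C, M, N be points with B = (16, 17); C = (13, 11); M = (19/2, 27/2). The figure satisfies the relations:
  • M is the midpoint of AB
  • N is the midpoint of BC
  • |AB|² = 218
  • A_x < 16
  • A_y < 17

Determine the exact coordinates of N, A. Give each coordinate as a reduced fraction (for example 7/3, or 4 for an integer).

N = (29/2, 14)
A = (3, 10)

1. A_x = 3  [A = 2·M−B = 2·(19/2, 27/2)−(16, 17)]
2. A_y = 10  [A = 2·M−B = 2·(19/2, 27/2)−(16, 17)]
   so A = (3, 10)
3. N_x = 29/2  [2·N = B+C = (16, 17)+(13, 11)]
4. N_y = 14  [2·N = B+C = (16, 17)+(13, 11)]
   so N = (29/2, 14)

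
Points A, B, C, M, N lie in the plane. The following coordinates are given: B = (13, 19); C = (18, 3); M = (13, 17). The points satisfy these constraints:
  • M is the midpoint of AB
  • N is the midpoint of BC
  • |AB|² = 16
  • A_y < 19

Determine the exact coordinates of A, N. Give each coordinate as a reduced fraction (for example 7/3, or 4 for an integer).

1. A_x = 13  [A = 2·M−B = 2·(13, 17)−(13, 19)]
2. A_y = 15  [A = 2·M−B = 2·(13, 17)−(13, 19)]
   so A = (13, 15)
3. N_x = 31/2  [2·N = B+C = (13, 19)+(18, 3)]
4. N_y = 11  [2·N = B+C = (13, 19)+(18, 3)]
   so N = (31/2, 11)

A = (13, 15)
N = (31/2, 11)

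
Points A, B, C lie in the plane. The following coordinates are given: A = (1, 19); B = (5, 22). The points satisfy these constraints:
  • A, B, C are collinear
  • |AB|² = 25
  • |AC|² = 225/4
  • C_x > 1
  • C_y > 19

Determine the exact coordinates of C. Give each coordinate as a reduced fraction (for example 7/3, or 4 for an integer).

1. C_x = 7  [[A, B, C are collinear ⇒ -3x+4y-73=0] ∩ [|C−(1, 19)|²=225/4]]
2. C_y = 47/2  [[A, B, C are collinear ⇒ -3x+4y-73=0] ∩ [|C−(1, 19)|²=225/4]]
   so C = (7, 47/2)

C = (7, 47/2)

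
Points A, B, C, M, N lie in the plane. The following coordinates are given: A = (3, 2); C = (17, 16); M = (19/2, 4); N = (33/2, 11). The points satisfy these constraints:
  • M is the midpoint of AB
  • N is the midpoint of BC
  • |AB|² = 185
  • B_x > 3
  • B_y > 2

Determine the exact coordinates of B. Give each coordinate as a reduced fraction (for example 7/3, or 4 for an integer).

1. B_x = 16  [B = 2·M−A = 2·(19/2, 4)−(3, 2)]
2. B_y = 6  [B = 2·M−A = 2·(19/2, 4)−(3, 2)]
   so B = (16, 6)

B = (16, 6)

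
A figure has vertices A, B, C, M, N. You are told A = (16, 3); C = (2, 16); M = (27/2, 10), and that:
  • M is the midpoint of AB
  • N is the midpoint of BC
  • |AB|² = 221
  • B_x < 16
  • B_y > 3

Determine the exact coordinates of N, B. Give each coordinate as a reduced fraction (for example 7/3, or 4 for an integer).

N = (13/2, 33/2)
B = (11, 17)

1. B_x = 11  [B = 2·M−A = 2·(27/2, 10)−(16, 3)]
2. B_y = 17  [B = 2·M−A = 2·(27/2, 10)−(16, 3)]
   so B = (11, 17)
3. N_x = 13/2  [2·N = B+C = (11, 17)+(2, 16)]
4. N_y = 33/2  [2·N = B+C = (11, 17)+(2, 16)]
   so N = (13/2, 33/2)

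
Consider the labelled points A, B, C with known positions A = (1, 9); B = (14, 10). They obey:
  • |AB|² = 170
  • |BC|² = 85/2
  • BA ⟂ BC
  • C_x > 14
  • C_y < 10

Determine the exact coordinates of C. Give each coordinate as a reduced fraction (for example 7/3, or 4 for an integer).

C = (29/2, 7/2)

1. C_x = 29/2  [[BA ⟂ BC ⇒ -13x-1y+192=0] ∩ [|C−(14, 10)|²=85/2]]
2. C_y = 7/2  [[BA ⟂ BC ⇒ -13x-1y+192=0] ∩ [|C−(14, 10)|²=85/2]]
   so C = (29/2, 7/2)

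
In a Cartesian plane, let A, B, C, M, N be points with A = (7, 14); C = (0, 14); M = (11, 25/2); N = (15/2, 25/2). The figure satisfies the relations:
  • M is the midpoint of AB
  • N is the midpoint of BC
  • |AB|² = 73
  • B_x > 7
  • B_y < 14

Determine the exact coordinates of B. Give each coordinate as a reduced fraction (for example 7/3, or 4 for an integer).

B = (15, 11)

1. B_x = 15  [B = 2·M−A = 2·(11, 25/2)−(7, 14)]
2. B_y = 11  [B = 2·M−A = 2·(11, 25/2)−(7, 14)]
   so B = (15, 11)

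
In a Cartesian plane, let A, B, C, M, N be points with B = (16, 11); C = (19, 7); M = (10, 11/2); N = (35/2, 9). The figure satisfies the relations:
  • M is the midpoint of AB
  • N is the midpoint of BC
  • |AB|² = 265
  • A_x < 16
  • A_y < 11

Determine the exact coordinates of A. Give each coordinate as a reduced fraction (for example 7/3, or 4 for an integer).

1. A_x = 4  [A = 2·M−B = 2·(10, 11/2)−(16, 11)]
2. A_y = 0  [A = 2·M−B = 2·(10, 11/2)−(16, 11)]
   so A = (4, 0)

A = (4, 0)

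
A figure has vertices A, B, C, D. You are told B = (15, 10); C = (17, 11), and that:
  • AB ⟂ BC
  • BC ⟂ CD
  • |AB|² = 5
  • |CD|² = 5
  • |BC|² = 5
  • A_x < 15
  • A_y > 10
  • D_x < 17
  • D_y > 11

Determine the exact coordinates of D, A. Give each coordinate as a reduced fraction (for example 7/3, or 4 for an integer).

D = (16, 13)
A = (14, 12)

1. D_x = 16  [[BC ⟂ CD ⇒ 2x+1y-45=0] ∩ [|D−(17, 11)|²=5]]
2. D_y = 13  [[BC ⟂ CD ⇒ 2x+1y-45=0] ∩ [|D−(17, 11)|²=5]]
   so D = (16, 13)
3. A_x = 14  [[AB ⟂ BC ⇒ -2x-1y+40=0] ∩ [|A−(15, 10)|²=5]]
4. A_y = 12  [[AB ⟂ BC ⇒ -2x-1y+40=0] ∩ [|A−(15, 10)|²=5]]
   so A = (14, 12)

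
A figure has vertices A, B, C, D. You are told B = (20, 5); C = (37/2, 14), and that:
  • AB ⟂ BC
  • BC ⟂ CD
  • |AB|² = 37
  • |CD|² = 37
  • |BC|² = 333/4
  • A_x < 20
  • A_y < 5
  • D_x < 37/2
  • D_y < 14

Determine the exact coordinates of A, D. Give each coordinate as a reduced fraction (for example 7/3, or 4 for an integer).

A = (14, 4)
D = (25/2, 13)

1. A_x = 14  [[AB ⟂ BC ⇒ 3/2x-9y+15=0] ∩ [|A−(20, 5)|²=37]]
2. A_y = 4  [[AB ⟂ BC ⇒ 3/2x-9y+15=0] ∩ [|A−(20, 5)|²=37]]
   so A = (14, 4)
3. D_x = 25/2  [[BC ⟂ CD ⇒ -3/2x+9y-393/4=0] ∩ [|D−(37/2, 14)|²=37]]
4. D_y = 13  [[BC ⟂ CD ⇒ -3/2x+9y-393/4=0] ∩ [|D−(37/2, 14)|²=37]]
   so D = (25/2, 13)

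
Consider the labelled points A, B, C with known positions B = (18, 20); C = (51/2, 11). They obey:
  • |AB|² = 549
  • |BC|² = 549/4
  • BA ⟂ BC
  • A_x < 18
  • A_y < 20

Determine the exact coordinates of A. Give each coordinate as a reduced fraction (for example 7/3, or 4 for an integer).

1. A_x = 0  [[BA ⟂ BC ⇒ 15/2x-9y+45=0] ∩ [|A−(18, 20)|²=549]]
2. A_y = 5  [[BA ⟂ BC ⇒ 15/2x-9y+45=0] ∩ [|A−(18, 20)|²=549]]
   so A = (0, 5)

A = (0, 5)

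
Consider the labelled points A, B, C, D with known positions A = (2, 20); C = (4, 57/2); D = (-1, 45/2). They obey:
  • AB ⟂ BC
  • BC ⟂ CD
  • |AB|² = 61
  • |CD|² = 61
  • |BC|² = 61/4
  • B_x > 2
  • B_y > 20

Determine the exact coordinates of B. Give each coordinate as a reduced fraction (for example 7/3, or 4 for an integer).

1. B_x = 7  [[BC ⟂ CD ⇒ 5x+6y-191=0] ∩ [|B−(2, 20)|²=61]]
2. B_y = 26  [[BC ⟂ CD ⇒ 5x+6y-191=0] ∩ [|B−(2, 20)|²=61]]
   so B = (7, 26)

B = (7, 26)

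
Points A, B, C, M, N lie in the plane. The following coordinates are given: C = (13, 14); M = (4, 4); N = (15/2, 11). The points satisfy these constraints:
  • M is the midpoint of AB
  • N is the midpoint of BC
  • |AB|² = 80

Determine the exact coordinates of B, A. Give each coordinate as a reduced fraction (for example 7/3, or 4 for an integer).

B = (2, 8)
A = (6, 0)

1. B_x = 2  [B = 2·N−C = 2·(15/2, 11)−(13, 14)]
2. B_y = 8  [B = 2·N−C = 2·(15/2, 11)−(13, 14)]
   so B = (2, 8)
3. A_x = 6  [A = 2·M−B = 2·(4, 4)−(2, 8)]
4. A_y = 0  [A = 2·M−B = 2·(4, 4)−(2, 8)]
   so A = (6, 0)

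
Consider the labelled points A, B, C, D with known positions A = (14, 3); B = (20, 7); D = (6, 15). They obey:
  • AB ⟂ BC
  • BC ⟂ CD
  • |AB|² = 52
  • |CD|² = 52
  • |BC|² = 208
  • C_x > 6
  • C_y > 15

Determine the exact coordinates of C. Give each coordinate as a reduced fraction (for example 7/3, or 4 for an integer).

1. C_x = 12  [[AB ⟂ BC ⇒ 6x+4y-148=0] ∩ [|C−(6, 15)|²=52]]
2. C_y = 19  [[AB ⟂ BC ⇒ 6x+4y-148=0] ∩ [|C−(6, 15)|²=52]]
   so C = (12, 19)

C = (12, 19)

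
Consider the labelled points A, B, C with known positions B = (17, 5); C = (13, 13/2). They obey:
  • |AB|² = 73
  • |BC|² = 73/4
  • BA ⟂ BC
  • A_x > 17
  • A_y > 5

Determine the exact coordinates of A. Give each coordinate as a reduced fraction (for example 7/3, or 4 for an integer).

A = (20, 13)

1. A_x = 20  [[BA ⟂ BC ⇒ -4x+3/2y+121/2=0] ∩ [|A−(17, 5)|²=73]]
2. A_y = 13  [[BA ⟂ BC ⇒ -4x+3/2y+121/2=0] ∩ [|A−(17, 5)|²=73]]
   so A = (20, 13)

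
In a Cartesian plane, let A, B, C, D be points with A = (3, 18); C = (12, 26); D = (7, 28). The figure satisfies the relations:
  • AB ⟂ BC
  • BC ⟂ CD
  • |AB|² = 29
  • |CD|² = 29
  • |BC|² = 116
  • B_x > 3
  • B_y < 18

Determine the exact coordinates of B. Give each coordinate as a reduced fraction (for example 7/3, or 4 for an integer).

B = (8, 16)

1. B_x = 8  [[BC ⟂ CD ⇒ 5x-2y-8=0] ∩ [|B−(3, 18)|²=29]]
2. B_y = 16  [[BC ⟂ CD ⇒ 5x-2y-8=0] ∩ [|B−(3, 18)|²=29]]
   so B = (8, 16)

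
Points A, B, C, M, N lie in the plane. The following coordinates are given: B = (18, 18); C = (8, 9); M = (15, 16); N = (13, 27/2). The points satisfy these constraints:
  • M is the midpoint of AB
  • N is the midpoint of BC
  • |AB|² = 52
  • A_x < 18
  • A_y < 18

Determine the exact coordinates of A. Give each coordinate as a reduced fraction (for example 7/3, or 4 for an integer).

A = (12, 14)

1. A_x = 12  [A = 2·M−B = 2·(15, 16)−(18, 18)]
2. A_y = 14  [A = 2·M−B = 2·(15, 16)−(18, 18)]
   so A = (12, 14)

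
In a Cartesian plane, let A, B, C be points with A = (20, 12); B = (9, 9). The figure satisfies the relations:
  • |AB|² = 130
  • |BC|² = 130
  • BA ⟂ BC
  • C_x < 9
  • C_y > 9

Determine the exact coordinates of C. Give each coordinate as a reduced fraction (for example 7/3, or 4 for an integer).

1. C_x = 6  [[BA ⟂ BC ⇒ 11x+3y-126=0] ∩ [|C−(9, 9)|²=130]]
2. C_y = 20  [[BA ⟂ BC ⇒ 11x+3y-126=0] ∩ [|C−(9, 9)|²=130]]
   so C = (6, 20)

C = (6, 20)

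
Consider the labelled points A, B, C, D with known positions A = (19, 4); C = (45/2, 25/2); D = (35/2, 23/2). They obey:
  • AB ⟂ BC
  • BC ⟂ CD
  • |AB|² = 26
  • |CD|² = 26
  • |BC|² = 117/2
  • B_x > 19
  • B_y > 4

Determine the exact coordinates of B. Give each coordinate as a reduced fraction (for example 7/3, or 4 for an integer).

B = (24, 5)

1. B_x = 24  [[BC ⟂ CD ⇒ 5x+1y-125=0] ∩ [|B−(19, 4)|²=26]]
2. B_y = 5  [[BC ⟂ CD ⇒ 5x+1y-125=0] ∩ [|B−(19, 4)|²=26]]
   so B = (24, 5)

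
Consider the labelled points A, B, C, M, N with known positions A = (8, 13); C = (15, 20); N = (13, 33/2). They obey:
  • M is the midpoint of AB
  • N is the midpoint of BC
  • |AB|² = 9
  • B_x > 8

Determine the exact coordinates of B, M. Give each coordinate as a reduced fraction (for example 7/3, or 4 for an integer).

1. B_x = 11  [B = 2·N−C = 2·(13, 33/2)−(15, 20)]
2. B_y = 13  [B = 2·N−C = 2·(13, 33/2)−(15, 20)]
   so B = (11, 13)
3. M_x = 19/2  [2·M = A+B = (8, 13)+(11, 13)]
4. M_y = 13  [2·M = A+B = (8, 13)+(11, 13)]
   so M = (19/2, 13)

B = (11, 13)
M = (19/2, 13)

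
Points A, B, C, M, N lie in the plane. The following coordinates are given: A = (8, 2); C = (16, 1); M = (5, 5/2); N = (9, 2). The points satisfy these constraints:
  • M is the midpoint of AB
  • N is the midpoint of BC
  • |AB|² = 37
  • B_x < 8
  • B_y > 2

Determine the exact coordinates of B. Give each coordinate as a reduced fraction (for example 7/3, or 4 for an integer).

B = (2, 3)

1. B_x = 2  [B = 2·M−A = 2·(5, 5/2)−(8, 2)]
2. B_y = 3  [B = 2·M−A = 2·(5, 5/2)−(8, 2)]
   so B = (2, 3)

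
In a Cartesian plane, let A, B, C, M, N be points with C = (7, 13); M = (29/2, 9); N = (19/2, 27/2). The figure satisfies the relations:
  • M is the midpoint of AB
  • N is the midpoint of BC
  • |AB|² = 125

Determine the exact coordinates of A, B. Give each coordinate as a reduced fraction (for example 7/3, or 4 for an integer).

1. B_x = 12  [B = 2·N−C = 2·(19/2, 27/2)−(7, 13)]
2. B_y = 14  [B = 2·N−C = 2·(19/2, 27/2)−(7, 13)]
   so B = (12, 14)
3. A_x = 17  [A = 2·M−B = 2·(29/2, 9)−(12, 14)]
4. A_y = 4  [A = 2·M−B = 2·(29/2, 9)−(12, 14)]
   so A = (17, 4)

A = (17, 4)
B = (12, 14)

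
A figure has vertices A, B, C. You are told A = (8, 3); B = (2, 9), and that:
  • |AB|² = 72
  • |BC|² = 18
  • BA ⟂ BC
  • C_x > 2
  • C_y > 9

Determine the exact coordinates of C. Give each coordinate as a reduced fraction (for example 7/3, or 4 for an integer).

1. C_x = 5  [[BA ⟂ BC ⇒ 6x-6y+42=0] ∩ [|C−(2, 9)|²=18]]
2. C_y = 12  [[BA ⟂ BC ⇒ 6x-6y+42=0] ∩ [|C−(2, 9)|²=18]]
   so C = (5, 12)

C = (5, 12)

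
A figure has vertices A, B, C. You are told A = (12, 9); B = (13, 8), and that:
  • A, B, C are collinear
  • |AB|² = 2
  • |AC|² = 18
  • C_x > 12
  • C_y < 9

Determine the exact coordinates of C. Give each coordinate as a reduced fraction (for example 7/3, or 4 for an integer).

C = (15, 6)

1. C_x = 15  [[A, B, C are collinear ⇒ 1x+1y-21=0] ∩ [|C−(12, 9)|²=18]]
2. C_y = 6  [[A, B, C are collinear ⇒ 1x+1y-21=0] ∩ [|C−(12, 9)|²=18]]
   so C = (15, 6)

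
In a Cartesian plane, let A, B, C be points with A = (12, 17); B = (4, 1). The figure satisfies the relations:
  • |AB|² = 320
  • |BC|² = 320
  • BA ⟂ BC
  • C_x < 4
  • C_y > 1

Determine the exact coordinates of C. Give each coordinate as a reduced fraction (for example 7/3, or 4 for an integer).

C = (-12, 9)

1. C_x = -12  [[BA ⟂ BC ⇒ 8x+16y-48=0] ∩ [|C−(4, 1)|²=320]]
2. C_y = 9  [[BA ⟂ BC ⇒ 8x+16y-48=0] ∩ [|C−(4, 1)|²=320]]
   so C = (-12, 9)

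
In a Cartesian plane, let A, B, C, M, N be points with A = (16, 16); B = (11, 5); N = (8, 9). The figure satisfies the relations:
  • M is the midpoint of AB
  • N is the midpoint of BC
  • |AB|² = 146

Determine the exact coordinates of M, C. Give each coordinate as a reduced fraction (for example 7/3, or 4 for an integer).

1. M_x = 27/2  [2·M = A+B = (16, 16)+(11, 5)]
2. M_y = 21/2  [2·M = A+B = (16, 16)+(11, 5)]
   so M = (27/2, 21/2)
3. C_x = 5  [C = 2·N−B = 2·(8, 9)−(11, 5)]
4. C_y = 13  [C = 2·N−B = 2·(8, 9)−(11, 5)]
   so C = (5, 13)

M = (27/2, 21/2)
C = (5, 13)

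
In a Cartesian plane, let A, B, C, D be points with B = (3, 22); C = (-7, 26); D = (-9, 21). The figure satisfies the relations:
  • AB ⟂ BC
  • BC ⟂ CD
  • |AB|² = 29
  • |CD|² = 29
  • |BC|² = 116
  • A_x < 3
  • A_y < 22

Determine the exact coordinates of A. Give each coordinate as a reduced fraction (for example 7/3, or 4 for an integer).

1. A_x = 1  [[AB ⟂ BC ⇒ 10x-4y+58=0] ∩ [|A−(3, 22)|²=29]]
2. A_y = 17  [[AB ⟂ BC ⇒ 10x-4y+58=0] ∩ [|A−(3, 22)|²=29]]
   so A = (1, 17)

A = (1, 17)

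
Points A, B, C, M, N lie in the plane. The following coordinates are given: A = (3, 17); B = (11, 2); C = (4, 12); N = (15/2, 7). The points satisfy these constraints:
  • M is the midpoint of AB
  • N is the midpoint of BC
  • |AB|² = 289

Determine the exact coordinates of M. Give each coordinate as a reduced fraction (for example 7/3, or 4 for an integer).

1. M_x = 7  [2·M = A+B = (3, 17)+(11, 2)]
2. M_y = 19/2  [2·M = A+B = (3, 17)+(11, 2)]
   so M = (7, 19/2)

M = (7, 19/2)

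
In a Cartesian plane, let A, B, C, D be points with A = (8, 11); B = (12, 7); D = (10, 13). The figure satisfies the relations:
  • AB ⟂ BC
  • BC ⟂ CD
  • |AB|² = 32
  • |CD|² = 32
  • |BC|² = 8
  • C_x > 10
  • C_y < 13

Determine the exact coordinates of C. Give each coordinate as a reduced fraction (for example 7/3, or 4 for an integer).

C = (14, 9)

1. C_x = 14  [[AB ⟂ BC ⇒ 4x-4y-20=0] ∩ [|C−(10, 13)|²=32]]
2. C_y = 9  [[AB ⟂ BC ⇒ 4x-4y-20=0] ∩ [|C−(10, 13)|²=32]]
   so C = (14, 9)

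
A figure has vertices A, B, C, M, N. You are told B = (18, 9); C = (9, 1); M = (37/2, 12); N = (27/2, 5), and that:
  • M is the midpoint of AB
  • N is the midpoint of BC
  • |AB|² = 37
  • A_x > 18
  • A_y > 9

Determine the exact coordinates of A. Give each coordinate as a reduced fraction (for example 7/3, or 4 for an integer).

1. A_x = 19  [A = 2·M−B = 2·(37/2, 12)−(18, 9)]
2. A_y = 15  [A = 2·M−B = 2·(37/2, 12)−(18, 9)]
   so A = (19, 15)

A = (19, 15)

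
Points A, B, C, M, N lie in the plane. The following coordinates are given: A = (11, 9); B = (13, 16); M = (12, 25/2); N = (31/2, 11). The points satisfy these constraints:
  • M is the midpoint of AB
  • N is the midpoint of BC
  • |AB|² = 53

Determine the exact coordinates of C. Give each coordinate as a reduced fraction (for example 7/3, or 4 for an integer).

1. C_x = 18  [C = 2·N−B = 2·(31/2, 11)−(13, 16)]
2. C_y = 6  [C = 2·N−B = 2·(31/2, 11)−(13, 16)]
   so C = (18, 6)

C = (18, 6)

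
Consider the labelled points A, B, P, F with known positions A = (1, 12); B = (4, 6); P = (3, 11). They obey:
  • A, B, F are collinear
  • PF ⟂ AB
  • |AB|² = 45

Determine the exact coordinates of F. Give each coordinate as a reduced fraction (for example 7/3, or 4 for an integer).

1. F_x = 9/5  [[A, B, F are collinear ⇒ 6x+3y-42=0] ∩ [PF ⟂ AB ⇒ 3x-6y+57=0]]
2. F_y = 52/5  [[A, B, F are collinear ⇒ 6x+3y-42=0] ∩ [PF ⟂ AB ⇒ 3x-6y+57=0]]
   so F = (9/5, 52/5)

F = (9/5, 52/5)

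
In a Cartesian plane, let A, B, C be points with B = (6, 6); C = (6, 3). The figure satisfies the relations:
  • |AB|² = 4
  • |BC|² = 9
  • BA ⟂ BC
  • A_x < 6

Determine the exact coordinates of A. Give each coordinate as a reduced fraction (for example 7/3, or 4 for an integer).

1. A_x = 4  [[BA ⟂ BC ⇒ -3y+18=0] ∩ [|A−(6, 6)|²=4]]
2. A_y = 6  [[BA ⟂ BC ⇒ -3y+18=0] ∩ [|A−(6, 6)|²=4]]
   so A = (4, 6)

A = (4, 6)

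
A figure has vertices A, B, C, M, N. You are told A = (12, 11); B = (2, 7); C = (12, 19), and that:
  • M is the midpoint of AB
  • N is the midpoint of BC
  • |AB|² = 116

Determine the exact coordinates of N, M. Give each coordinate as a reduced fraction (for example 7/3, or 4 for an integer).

N = (7, 13)
M = (7, 9)

1. M_x = 7  [2·M = A+B = (12, 11)+(2, 7)]
2. M_y = 9  [2·M = A+B = (12, 11)+(2, 7)]
   so M = (7, 9)
3. N_x = 7  [2·N = B+C = (2, 7)+(12, 19)]
4. N_y = 13  [2·N = B+C = (2, 7)+(12, 19)]
   so N = (7, 13)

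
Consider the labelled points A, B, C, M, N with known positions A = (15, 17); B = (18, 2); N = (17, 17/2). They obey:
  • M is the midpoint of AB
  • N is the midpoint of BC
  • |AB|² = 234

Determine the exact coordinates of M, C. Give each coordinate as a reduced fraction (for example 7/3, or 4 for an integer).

M = (33/2, 19/2)
C = (16, 15)

1. M_x = 33/2  [2·M = A+B = (15, 17)+(18, 2)]
2. M_y = 19/2  [2·M = A+B = (15, 17)+(18, 2)]
   so M = (33/2, 19/2)
3. C_x = 16  [C = 2·N−B = 2·(17, 17/2)−(18, 2)]
4. C_y = 15  [C = 2·N−B = 2·(17, 17/2)−(18, 2)]
   so C = (16, 15)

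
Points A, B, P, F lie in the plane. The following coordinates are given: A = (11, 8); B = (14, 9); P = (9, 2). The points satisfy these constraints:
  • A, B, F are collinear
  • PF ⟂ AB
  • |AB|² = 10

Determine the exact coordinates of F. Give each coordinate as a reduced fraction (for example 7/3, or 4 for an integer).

1. F_x = 37/5  [[A, B, F are collinear ⇒ -1x+3y-13=0] ∩ [PF ⟂ AB ⇒ 3x+1y-29=0]]
2. F_y = 34/5  [[A, B, F are collinear ⇒ -1x+3y-13=0] ∩ [PF ⟂ AB ⇒ 3x+1y-29=0]]
   so F = (37/5, 34/5)

F = (37/5, 34/5)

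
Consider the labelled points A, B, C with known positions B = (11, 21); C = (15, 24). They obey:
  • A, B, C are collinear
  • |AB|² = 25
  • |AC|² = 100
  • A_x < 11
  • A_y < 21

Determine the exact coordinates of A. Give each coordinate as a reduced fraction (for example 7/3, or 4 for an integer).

A = (7, 18)

1. A_x = 7  [[A, B, C are collinear ⇒ -3x+4y-51=0] ∩ [|A−(11, 21)|²=25]]
2. A_y = 18  [[A, B, C are collinear ⇒ -3x+4y-51=0] ∩ [|A−(11, 21)|²=25]]
   so A = (7, 18)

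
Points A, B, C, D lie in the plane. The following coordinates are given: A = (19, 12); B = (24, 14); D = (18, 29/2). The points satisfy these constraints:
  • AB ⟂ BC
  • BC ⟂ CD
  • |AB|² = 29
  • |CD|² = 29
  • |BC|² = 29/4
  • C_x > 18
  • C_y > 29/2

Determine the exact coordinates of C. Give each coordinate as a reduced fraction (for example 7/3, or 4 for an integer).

C = (23, 33/2)

1. C_x = 23  [[AB ⟂ BC ⇒ 5x+2y-148=0] ∩ [|C−(18, 29/2)|²=29]]
2. C_y = 33/2  [[AB ⟂ BC ⇒ 5x+2y-148=0] ∩ [|C−(18, 29/2)|²=29]]
   so C = (23, 33/2)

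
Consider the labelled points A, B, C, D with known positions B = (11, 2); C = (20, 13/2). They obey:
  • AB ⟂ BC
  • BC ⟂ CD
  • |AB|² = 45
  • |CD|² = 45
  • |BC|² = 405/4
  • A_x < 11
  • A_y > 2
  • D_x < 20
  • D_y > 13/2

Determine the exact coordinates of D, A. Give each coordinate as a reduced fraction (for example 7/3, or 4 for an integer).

1. D_x = 17  [[BC ⟂ CD ⇒ 9x+9/2y-837/4=0] ∩ [|D−(20, 13/2)|²=45]]
2. D_y = 25/2  [[BC ⟂ CD ⇒ 9x+9/2y-837/4=0] ∩ [|D−(20, 13/2)|²=45]]
   so D = (17, 25/2)
3. A_x = 8  [[AB ⟂ BC ⇒ -9x-9/2y+108=0] ∩ [|A−(11, 2)|²=45]]
4. A_y = 8  [[AB ⟂ BC ⇒ -9x-9/2y+108=0] ∩ [|A−(11, 2)|²=45]]
   so A = (8, 8)

D = (17, 25/2)
A = (8, 8)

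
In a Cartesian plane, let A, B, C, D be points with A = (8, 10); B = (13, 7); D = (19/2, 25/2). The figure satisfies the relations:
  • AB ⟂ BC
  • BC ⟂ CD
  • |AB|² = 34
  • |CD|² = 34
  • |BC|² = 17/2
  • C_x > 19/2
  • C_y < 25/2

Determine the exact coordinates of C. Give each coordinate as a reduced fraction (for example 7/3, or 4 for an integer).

C = (29/2, 19/2)

1. C_x = 29/2  [[AB ⟂ BC ⇒ 5x-3y-44=0] ∩ [|C−(19/2, 25/2)|²=34]]
2. C_y = 19/2  [[AB ⟂ BC ⇒ 5x-3y-44=0] ∩ [|C−(19/2, 25/2)|²=34]]
   so C = (29/2, 19/2)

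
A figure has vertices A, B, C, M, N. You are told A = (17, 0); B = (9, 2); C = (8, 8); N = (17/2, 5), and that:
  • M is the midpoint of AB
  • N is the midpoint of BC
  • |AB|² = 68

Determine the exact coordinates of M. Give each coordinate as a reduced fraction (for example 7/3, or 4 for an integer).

1. M_x = 13  [2·M = A+B = (17, 0)+(9, 2)]
2. M_y = 1  [2·M = A+B = (17, 0)+(9, 2)]
   so M = (13, 1)

M = (13, 1)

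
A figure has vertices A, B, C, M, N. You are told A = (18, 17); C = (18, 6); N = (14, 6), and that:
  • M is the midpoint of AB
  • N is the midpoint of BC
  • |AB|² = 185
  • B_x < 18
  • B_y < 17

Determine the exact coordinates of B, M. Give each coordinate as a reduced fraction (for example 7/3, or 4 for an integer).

1. B_x = 10  [B = 2·N−C = 2·(14, 6)−(18, 6)]
2. B_y = 6  [B = 2·N−C = 2·(14, 6)−(18, 6)]
   so B = (10, 6)
3. M_x = 14  [2·M = A+B = (18, 17)+(10, 6)]
4. M_y = 23/2  [2·M = A+B = (18, 17)+(10, 6)]
   so M = (14, 23/2)

B = (10, 6)
M = (14, 23/2)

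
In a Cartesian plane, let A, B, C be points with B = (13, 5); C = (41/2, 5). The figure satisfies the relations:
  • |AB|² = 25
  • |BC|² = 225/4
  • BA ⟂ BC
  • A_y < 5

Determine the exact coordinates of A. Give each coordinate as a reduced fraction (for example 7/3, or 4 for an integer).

A = (13, 0)

1. A_x = 13  [[BA ⟂ BC ⇒ 15/2x-195/2=0] ∩ [|A−(13, 5)|²=25]]
2. A_y = 0  [[BA ⟂ BC ⇒ 15/2x-195/2=0] ∩ [|A−(13, 5)|²=25]]
   so A = (13, 0)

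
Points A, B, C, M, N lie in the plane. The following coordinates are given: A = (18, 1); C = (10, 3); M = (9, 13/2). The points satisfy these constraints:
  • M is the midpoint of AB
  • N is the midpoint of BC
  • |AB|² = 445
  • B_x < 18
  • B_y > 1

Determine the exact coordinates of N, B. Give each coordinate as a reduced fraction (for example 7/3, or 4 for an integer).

1. B_x = 0  [B = 2·M−A = 2·(9, 13/2)−(18, 1)]
2. B_y = 12  [B = 2·M−A = 2·(9, 13/2)−(18, 1)]
   so B = (0, 12)
3. N_x = 5  [2·N = B+C = (0, 12)+(10, 3)]
4. N_y = 15/2  [2·N = B+C = (0, 12)+(10, 3)]
   so N = (5, 15/2)

N = (5, 15/2)
B = (0, 12)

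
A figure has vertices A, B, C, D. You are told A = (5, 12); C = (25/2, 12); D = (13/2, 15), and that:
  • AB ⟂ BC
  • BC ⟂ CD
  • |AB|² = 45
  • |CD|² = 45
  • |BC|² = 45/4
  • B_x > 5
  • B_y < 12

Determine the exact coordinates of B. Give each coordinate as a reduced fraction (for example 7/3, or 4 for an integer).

B = (11, 9)

1. B_x = 11  [[BC ⟂ CD ⇒ 6x-3y-39=0] ∩ [|B−(5, 12)|²=45]]
2. B_y = 9  [[BC ⟂ CD ⇒ 6x-3y-39=0] ∩ [|B−(5, 12)|²=45]]
   so B = (11, 9)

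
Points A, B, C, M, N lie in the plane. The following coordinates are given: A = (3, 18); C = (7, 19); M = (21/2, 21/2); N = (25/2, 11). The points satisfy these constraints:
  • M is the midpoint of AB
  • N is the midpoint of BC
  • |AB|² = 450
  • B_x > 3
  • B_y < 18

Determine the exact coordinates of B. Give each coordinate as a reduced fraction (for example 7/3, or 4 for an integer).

1. B_x = 18  [B = 2·M−A = 2·(21/2, 21/2)−(3, 18)]
2. B_y = 3  [B = 2·M−A = 2·(21/2, 21/2)−(3, 18)]
   so B = (18, 3)

B = (18, 3)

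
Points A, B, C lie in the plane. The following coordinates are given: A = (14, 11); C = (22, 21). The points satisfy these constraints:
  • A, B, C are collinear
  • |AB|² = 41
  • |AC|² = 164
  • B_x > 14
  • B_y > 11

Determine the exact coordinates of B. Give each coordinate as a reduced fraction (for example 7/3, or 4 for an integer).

B = (18, 16)

1. B_x = 18  [[A, B, C are collinear ⇒ 10x-8y-52=0] ∩ [|B−(14, 11)|²=41]]
2. B_y = 16  [[A, B, C are collinear ⇒ 10x-8y-52=0] ∩ [|B−(14, 11)|²=41]]
   so B = (18, 16)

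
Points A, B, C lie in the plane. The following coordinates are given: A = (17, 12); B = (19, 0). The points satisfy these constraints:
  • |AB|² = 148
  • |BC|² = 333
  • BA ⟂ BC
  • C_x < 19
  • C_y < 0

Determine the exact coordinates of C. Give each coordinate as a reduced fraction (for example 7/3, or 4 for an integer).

C = (1, -3)

1. C_x = 1  [[BA ⟂ BC ⇒ -2x+12y+38=0] ∩ [|C−(19, 0)|²=333]]
2. C_y = -3  [[BA ⟂ BC ⇒ -2x+12y+38=0] ∩ [|C−(19, 0)|²=333]]
   so C = (1, -3)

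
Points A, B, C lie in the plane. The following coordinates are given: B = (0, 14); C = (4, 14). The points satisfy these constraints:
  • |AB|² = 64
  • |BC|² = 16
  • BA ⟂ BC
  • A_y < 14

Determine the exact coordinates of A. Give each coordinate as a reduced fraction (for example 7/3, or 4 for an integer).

1. A_x = 0  [[BA ⟂ BC ⇒ 4x=0] ∩ [|A−(0, 14)|²=64]]
2. A_y = 6  [[BA ⟂ BC ⇒ 4x=0] ∩ [|A−(0, 14)|²=64]]
   so A = (0, 6)

A = (0, 6)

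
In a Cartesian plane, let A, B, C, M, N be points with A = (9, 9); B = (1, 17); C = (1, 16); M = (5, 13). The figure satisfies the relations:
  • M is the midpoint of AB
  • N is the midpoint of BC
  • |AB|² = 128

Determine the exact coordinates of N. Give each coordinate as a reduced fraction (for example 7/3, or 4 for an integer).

N = (1, 33/2)

1. N_x = 1  [2·N = B+C = (1, 17)+(1, 16)]
2. N_y = 33/2  [2·N = B+C = (1, 17)+(1, 16)]
   so N = (1, 33/2)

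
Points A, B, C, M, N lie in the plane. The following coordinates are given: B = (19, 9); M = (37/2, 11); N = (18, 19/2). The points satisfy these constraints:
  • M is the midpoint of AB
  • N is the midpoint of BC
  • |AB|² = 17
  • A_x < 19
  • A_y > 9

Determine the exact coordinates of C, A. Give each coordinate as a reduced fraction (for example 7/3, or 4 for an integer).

C = (17, 10)
A = (18, 13)

1. A_x = 18  [A = 2·M−B = 2·(37/2, 11)−(19, 9)]
2. A_y = 13  [A = 2·M−B = 2·(37/2, 11)−(19, 9)]
   so A = (18, 13)
3. C_x = 17  [C = 2·N−B = 2·(18, 19/2)−(19, 9)]
4. C_y = 10  [C = 2·N−B = 2·(18, 19/2)−(19, 9)]
   so C = (17, 10)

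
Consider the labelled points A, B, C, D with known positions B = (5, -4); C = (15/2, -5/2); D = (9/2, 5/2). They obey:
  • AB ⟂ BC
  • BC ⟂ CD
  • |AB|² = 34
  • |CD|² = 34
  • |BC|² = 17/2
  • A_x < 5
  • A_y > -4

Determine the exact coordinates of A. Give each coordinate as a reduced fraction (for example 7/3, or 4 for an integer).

1. A_x = 2  [[AB ⟂ BC ⇒ -5/2x-3/2y+13/2=0] ∩ [|A−(5, -4)|²=34]]
2. A_y = 1  [[AB ⟂ BC ⇒ -5/2x-3/2y+13/2=0] ∩ [|A−(5, -4)|²=34]]
   so A = (2, 1)

A = (2, 1)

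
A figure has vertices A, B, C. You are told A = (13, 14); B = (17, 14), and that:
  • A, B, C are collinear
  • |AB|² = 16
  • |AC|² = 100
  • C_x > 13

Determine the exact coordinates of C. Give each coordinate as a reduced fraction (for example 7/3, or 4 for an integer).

C = (23, 14)

1. C_x = 23  [[A, B, C are collinear ⇒ 4y-56=0] ∩ [|C−(13, 14)|²=100]]
2. C_y = 14  [[A, B, C are collinear ⇒ 4y-56=0] ∩ [|C−(13, 14)|²=100]]
   so C = (23, 14)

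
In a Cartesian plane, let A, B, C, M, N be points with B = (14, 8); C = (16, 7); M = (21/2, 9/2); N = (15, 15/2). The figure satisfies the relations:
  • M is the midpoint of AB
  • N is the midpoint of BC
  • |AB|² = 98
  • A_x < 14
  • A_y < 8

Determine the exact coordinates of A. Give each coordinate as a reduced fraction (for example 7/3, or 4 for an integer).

1. A_x = 7  [A = 2·M−B = 2·(21/2, 9/2)−(14, 8)]
2. A_y = 1  [A = 2·M−B = 2·(21/2, 9/2)−(14, 8)]
   so A = (7, 1)

A = (7, 1)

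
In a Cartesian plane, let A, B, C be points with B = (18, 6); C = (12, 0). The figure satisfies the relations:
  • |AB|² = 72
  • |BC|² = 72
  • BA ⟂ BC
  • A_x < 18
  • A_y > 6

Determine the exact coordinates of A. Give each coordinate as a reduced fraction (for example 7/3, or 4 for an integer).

A = (12, 12)

1. A_x = 12  [[BA ⟂ BC ⇒ -6x-6y+144=0] ∩ [|A−(18, 6)|²=72]]
2. A_y = 12  [[BA ⟂ BC ⇒ -6x-6y+144=0] ∩ [|A−(18, 6)|²=72]]
   so A = (12, 12)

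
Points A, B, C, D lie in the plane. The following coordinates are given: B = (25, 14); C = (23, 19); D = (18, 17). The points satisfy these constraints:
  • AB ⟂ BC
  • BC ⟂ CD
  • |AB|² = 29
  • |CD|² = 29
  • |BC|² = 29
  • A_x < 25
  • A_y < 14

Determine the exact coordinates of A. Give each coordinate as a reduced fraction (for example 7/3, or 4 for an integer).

1. A_x = 20  [[AB ⟂ BC ⇒ 2x-5y+20=0] ∩ [|A−(25, 14)|²=29]]
2. A_y = 12  [[AB ⟂ BC ⇒ 2x-5y+20=0] ∩ [|A−(25, 14)|²=29]]
   so A = (20, 12)

A = (20, 12)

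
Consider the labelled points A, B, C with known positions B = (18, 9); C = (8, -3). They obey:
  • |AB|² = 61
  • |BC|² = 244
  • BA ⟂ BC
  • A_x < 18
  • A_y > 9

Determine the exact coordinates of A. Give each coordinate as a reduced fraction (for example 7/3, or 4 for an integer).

A = (12, 14)

1. A_x = 12  [[BA ⟂ BC ⇒ -10x-12y+288=0] ∩ [|A−(18, 9)|²=61]]
2. A_y = 14  [[BA ⟂ BC ⇒ -10x-12y+288=0] ∩ [|A−(18, 9)|²=61]]
   so A = (12, 14)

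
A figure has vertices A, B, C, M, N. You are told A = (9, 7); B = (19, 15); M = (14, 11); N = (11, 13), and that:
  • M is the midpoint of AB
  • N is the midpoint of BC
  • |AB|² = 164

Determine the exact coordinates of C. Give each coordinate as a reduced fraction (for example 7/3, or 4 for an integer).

1. C_x = 3  [C = 2·N−B = 2·(11, 13)−(19, 15)]
2. C_y = 11  [C = 2·N−B = 2·(11, 13)−(19, 15)]
   so C = (3, 11)

C = (3, 11)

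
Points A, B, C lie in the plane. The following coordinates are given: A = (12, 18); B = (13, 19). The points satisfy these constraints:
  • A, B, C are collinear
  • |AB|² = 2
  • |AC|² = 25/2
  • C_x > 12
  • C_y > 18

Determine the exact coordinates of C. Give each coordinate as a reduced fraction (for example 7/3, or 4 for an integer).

1. C_x = 29/2  [[A, B, C are collinear ⇒ -1x+1y-6=0] ∩ [|C−(12, 18)|²=25/2]]
2. C_y = 41/2  [[A, B, C are collinear ⇒ -1x+1y-6=0] ∩ [|C−(12, 18)|²=25/2]]
   so C = (29/2, 41/2)

C = (29/2, 41/2)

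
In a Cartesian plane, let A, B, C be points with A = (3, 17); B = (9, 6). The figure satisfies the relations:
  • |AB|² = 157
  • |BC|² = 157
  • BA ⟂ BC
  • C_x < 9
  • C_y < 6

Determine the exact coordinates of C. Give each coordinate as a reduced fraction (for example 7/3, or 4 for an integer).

C = (-2, 0)

1. C_x = -2  [[BA ⟂ BC ⇒ -6x+11y-12=0] ∩ [|C−(9, 6)|²=157]]
2. C_y = 0  [[BA ⟂ BC ⇒ -6x+11y-12=0] ∩ [|C−(9, 6)|²=157]]
   so C = (-2, 0)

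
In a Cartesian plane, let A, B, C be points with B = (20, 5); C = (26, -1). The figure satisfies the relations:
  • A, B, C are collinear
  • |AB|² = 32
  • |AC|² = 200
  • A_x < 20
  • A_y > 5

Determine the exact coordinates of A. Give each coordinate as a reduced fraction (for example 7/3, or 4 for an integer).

A = (16, 9)

1. A_x = 16  [[A, B, C are collinear ⇒ 6x+6y-150=0] ∩ [|A−(20, 5)|²=32]]
2. A_y = 9  [[A, B, C are collinear ⇒ 6x+6y-150=0] ∩ [|A−(20, 5)|²=32]]
   so A = (16, 9)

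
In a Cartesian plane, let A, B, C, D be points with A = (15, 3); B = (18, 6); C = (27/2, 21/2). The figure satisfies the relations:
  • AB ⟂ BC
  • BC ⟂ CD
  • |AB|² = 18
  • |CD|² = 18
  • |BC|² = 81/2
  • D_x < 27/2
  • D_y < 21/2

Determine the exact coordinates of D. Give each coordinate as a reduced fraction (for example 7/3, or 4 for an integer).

D = (21/2, 15/2)

1. D_x = 21/2  [[BC ⟂ CD ⇒ -9/2x+9/2y+27/2=0] ∩ [|D−(27/2, 21/2)|²=18]]
2. D_y = 15/2  [[BC ⟂ CD ⇒ -9/2x+9/2y+27/2=0] ∩ [|D−(27/2, 21/2)|²=18]]
   so D = (21/2, 15/2)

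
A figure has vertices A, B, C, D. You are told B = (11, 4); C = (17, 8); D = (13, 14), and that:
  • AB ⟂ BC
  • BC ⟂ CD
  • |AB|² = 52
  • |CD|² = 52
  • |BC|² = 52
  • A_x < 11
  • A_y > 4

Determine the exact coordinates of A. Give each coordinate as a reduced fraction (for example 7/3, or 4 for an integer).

A = (7, 10)

1. A_x = 7  [[AB ⟂ BC ⇒ -6x-4y+82=0] ∩ [|A−(11, 4)|²=52]]
2. A_y = 10  [[AB ⟂ BC ⇒ -6x-4y+82=0] ∩ [|A−(11, 4)|²=52]]
   so A = (7, 10)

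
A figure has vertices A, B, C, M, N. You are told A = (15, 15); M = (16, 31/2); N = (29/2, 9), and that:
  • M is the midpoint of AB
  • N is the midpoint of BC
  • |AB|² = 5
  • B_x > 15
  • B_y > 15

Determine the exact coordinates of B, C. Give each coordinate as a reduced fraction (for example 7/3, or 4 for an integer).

B = (17, 16)
C = (12, 2)

1. B_x = 17  [B = 2·M−A = 2·(16, 31/2)−(15, 15)]
2. B_y = 16  [B = 2·M−A = 2·(16, 31/2)−(15, 15)]
   so B = (17, 16)
3. C_x = 12  [C = 2·N−B = 2·(29/2, 9)−(17, 16)]
4. C_y = 2  [C = 2·N−B = 2·(29/2, 9)−(17, 16)]
   so C = (12, 2)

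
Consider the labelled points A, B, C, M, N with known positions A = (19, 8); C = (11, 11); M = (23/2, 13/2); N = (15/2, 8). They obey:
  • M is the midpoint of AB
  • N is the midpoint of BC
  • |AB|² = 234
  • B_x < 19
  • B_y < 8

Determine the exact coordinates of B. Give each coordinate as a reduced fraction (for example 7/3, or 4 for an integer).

B = (4, 5)

1. B_x = 4  [B = 2·M−A = 2·(23/2, 13/2)−(19, 8)]
2. B_y = 5  [B = 2·M−A = 2·(23/2, 13/2)−(19, 8)]
   so B = (4, 5)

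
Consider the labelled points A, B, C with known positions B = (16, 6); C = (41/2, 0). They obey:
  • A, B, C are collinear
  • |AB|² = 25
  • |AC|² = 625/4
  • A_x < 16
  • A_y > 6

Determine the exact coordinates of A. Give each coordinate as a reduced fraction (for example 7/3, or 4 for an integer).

A = (13, 10)

1. A_x = 13  [[A, B, C are collinear ⇒ 6x+9/2y-123=0] ∩ [|A−(16, 6)|²=25]]
2. A_y = 10  [[A, B, C are collinear ⇒ 6x+9/2y-123=0] ∩ [|A−(16, 6)|²=25]]
   so A = (13, 10)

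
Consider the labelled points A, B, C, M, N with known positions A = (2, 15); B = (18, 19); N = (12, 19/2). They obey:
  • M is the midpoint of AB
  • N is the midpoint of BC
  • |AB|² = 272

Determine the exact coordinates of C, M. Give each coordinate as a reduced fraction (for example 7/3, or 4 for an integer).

C = (6, 0)
M = (10, 17)

1. M_x = 10  [2·M = A+B = (2, 15)+(18, 19)]
2. M_y = 17  [2·M = A+B = (2, 15)+(18, 19)]
   so M = (10, 17)
3. C_x = 6  [C = 2·N−B = 2·(12, 19/2)−(18, 19)]
4. C_y = 0  [C = 2·N−B = 2·(12, 19/2)−(18, 19)]
   so C = (6, 0)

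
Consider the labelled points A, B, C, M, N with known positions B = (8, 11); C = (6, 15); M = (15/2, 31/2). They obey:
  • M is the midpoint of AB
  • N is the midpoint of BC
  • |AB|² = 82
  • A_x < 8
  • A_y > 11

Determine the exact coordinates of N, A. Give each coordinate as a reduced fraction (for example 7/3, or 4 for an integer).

N = (7, 13)
A = (7, 20)

1. A_x = 7  [A = 2·M−B = 2·(15/2, 31/2)−(8, 11)]
2. A_y = 20  [A = 2·M−B = 2·(15/2, 31/2)−(8, 11)]
   so A = (7, 20)
3. N_x = 7  [2·N = B+C = (8, 11)+(6, 15)]
4. N_y = 13  [2·N = B+C = (8, 11)+(6, 15)]
   so N = (7, 13)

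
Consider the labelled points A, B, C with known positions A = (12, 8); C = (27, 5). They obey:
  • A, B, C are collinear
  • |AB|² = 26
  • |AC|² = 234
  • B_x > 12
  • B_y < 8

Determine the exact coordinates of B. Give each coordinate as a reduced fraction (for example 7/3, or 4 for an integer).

B = (17, 7)

1. B_x = 17  [[A, B, C are collinear ⇒ -3x-15y+156=0] ∩ [|B−(12, 8)|²=26]]
2. B_y = 7  [[A, B, C are collinear ⇒ -3x-15y+156=0] ∩ [|B−(12, 8)|²=26]]
   so B = (17, 7)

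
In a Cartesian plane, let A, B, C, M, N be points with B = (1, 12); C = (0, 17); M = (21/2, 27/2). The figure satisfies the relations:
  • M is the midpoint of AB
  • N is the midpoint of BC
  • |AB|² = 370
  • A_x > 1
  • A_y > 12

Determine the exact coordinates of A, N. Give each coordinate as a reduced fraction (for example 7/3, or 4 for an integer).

1. A_x = 20  [A = 2·M−B = 2·(21/2, 27/2)−(1, 12)]
2. A_y = 15  [A = 2·M−B = 2·(21/2, 27/2)−(1, 12)]
   so A = (20, 15)
3. N_x = 1/2  [2·N = B+C = (1, 12)+(0, 17)]
4. N_y = 29/2  [2·N = B+C = (1, 12)+(0, 17)]
   so N = (1/2, 29/2)

A = (20, 15)
N = (1/2, 29/2)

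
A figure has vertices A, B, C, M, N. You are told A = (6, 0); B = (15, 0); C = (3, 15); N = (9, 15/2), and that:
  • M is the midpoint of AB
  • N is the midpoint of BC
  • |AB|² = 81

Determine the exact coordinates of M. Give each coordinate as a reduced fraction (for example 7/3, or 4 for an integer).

1. M_x = 21/2  [2·M = A+B = (6, 0)+(15, 0)]
2. M_y = 0  [2·M = A+B = (6, 0)+(15, 0)]
   so M = (21/2, 0)

M = (21/2, 0)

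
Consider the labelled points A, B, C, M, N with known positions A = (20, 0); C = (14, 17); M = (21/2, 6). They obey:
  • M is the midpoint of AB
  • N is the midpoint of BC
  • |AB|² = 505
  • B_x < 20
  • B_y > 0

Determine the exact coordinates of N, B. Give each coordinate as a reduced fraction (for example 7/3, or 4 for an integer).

N = (15/2, 29/2)
B = (1, 12)

1. B_x = 1  [B = 2·M−A = 2·(21/2, 6)−(20, 0)]
2. B_y = 12  [B = 2·M−A = 2·(21/2, 6)−(20, 0)]
   so B = (1, 12)
3. N_x = 15/2  [2·N = B+C = (1, 12)+(14, 17)]
4. N_y = 29/2  [2·N = B+C = (1, 12)+(14, 17)]
   so N = (15/2, 29/2)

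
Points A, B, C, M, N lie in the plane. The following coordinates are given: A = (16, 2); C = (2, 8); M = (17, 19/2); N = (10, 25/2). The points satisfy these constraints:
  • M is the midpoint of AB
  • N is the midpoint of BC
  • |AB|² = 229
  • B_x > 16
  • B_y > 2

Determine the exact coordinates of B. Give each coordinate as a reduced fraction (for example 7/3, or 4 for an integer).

1. B_x = 18  [B = 2·M−A = 2·(17, 19/2)−(16, 2)]
2. B_y = 17  [B = 2·M−A = 2·(17, 19/2)−(16, 2)]
   so B = (18, 17)

B = (18, 17)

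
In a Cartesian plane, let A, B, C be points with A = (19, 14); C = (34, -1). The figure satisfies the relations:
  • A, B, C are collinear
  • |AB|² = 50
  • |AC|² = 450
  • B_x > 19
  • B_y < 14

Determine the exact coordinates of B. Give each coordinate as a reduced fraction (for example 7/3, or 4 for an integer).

B = (24, 9)

1. B_x = 24  [[A, B, C are collinear ⇒ -15x-15y+495=0] ∩ [|B−(19, 14)|²=50]]
2. B_y = 9  [[A, B, C are collinear ⇒ -15x-15y+495=0] ∩ [|B−(19, 14)|²=50]]
   so B = (24, 9)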